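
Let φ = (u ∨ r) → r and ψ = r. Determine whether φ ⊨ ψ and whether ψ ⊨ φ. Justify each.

Only the reverse direction holds.

(⇐) Assume the antecedent. If r is true, (u ∨ r) → r reduces to true regardless of the other variables. If r is false, the antecedent cannot hold. Either way (u ∨ r) → r holds.

(⇒) This fails. Under r = F, u = F, the left side is true but the right side is false.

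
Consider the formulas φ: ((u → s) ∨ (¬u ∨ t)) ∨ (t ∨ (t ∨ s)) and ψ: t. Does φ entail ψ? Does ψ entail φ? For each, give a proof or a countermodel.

Not equivalent: only (⇐) holds.

(←) Assume the antecedent. If t is true, the consequent reduces to true regardless of the other variables. If t is false, the antecedent cannot hold. Either way the consequent holds.

(→) This fails. Under t = F, s = F, u = F, the left side is true but the right side is false.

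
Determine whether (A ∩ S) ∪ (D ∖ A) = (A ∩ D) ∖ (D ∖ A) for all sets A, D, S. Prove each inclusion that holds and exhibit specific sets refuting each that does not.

Neither inclusion holds.

Forward inclusion. This inclusion fails. Take A = ∅, D = {1}, S = ∅; then 1 ∈ (A ∩ S) ∪ (D ∖ A) but 1 ∉ (A ∩ D) ∖ (D ∖ A).

Reverse inclusion. This inclusion fails. Take A = {1}, D = {1}, S = ∅; then 1 ∈ (A ∩ D) ∖ (D ∖ A) but 1 ∉ (A ∩ S) ∪ (D ∖ A).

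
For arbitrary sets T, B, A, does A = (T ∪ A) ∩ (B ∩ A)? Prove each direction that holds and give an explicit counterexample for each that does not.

The sets are not equal: only the reverse inclusion holds.

(⟹) This inclusion fails. Take T = ∅, B = ∅, A = {1}; then 1 ∈ A but 1 ∉ (T ∪ A) ∩ (B ∩ A).

(⟸) Let x ∈ (T ∪ A) ∩ (B ∩ A). Then either x ∈ B ∩ A and x ∉ T; or x ∈ T ∩ B ∩ A. In each case x ∈ A, so (T ∪ A) ∩ (B ∩ A) ⊆ A.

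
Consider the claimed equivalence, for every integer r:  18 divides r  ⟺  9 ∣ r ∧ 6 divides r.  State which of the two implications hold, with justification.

Forward direction. If 18 ∣ r, write r = 18q. Since 18 = 2·9, r = 9·(2q), so 9 ∣ r; and since 18 = 3·6, r = 6·(3q), so 6 ∣ r.

Converse. Suppose 9 ∣ r and 6 ∣ r. Any common multiple of 9 and 6 is a multiple of their lcm; here lcm(9, 6) = 9·6/gcd(9, 6) = 54/3 = 18, so 18 ∣ r.

Equivalent; both directions hold.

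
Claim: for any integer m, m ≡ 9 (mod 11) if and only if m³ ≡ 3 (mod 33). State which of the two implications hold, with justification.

(⇒) fails; (⇐) holds.

(→) This fails: take m = 20. Then 20 ≡ 9 (mod 11), but 20³ = 8000 ≡ 14 (mod 33), not 3.

(←) Conversely, the residues r modulo 33 with r³ ≡ 3 (mod 33) are exactly {9}, and each is ≡ 9 (mod 11).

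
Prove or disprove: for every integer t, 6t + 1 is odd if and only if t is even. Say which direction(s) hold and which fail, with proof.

Converse. Suppose t is even. Since 6 is even, 6t is even for every t, so 6t + 1 has the same parity as 1, which is odd. Hence 6t + 1 is odd.

Forward direction. This fails: take t = 1. Then 6t + 1 = 7, which is odd, yet t = 1 is odd, not even.

Only the reverse direction holds.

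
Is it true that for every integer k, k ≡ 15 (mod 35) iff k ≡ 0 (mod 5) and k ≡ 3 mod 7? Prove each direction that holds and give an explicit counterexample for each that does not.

Both directions fail.

(⟹) This fails: k = 15 gives 15 ≡ 15 (mod 35) but 15 ≡ 1 (mod 7), so the conjunction on the right does not hold.

(⟸) This fails: k = 10 satisfies both congruences on the right (10 ≡ 0 mod 5 and 10 ≡ 3 mod 7) yet 10 ≡ 10 (mod 35), not 15.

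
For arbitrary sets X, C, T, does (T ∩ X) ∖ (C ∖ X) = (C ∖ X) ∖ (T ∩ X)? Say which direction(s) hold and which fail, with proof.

Both inclusions fail.

(⊆) This inclusion fails. Take X = {1}, C = ∅, T = {1}; then 1 ∈ (T ∩ X) ∖ (C ∖ X) but 1 ∉ (C ∖ X) ∖ (T ∩ X).

(⊇) This inclusion fails. Take X = ∅, C = {1}, T = ∅; then 1 ∈ (C ∖ X) ∖ (T ∩ X) but 1 ∉ (T ∩ X) ∖ (C ∖ X).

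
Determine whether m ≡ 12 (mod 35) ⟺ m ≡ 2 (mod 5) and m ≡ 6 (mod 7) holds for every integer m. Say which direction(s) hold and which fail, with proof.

(→) This fails: m = 12 gives 12 ≡ 12 (mod 35) but 12 ≡ 5 (mod 7), so the conjunction on the right does not hold.

(←) This fails: m = 27 satisfies both congruences on the right (27 ≡ 2 mod 5 and 27 ≡ 6 mod 7) yet 27 ≡ 27 (mod 35), not 12.

(⇒) fails and (⇐) fails.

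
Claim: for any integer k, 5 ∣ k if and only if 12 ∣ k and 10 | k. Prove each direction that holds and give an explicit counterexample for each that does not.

Not equivalent: only (⇐) holds.

(⇐) Suppose 12 ∣ k and 10 ∣ k. Any common multiple of 12 and 10 is a multiple of their lcm; here lcm(12, 10) = 12·10/gcd(12, 10) = 120/2 = 60, so 60 ∣ k. Since 5 ∣ 60, it follows that 5 ∣ k.

(⇒) This fails: take k = 5. Certainly 5 ∣ 5, but 12 ∤ 5.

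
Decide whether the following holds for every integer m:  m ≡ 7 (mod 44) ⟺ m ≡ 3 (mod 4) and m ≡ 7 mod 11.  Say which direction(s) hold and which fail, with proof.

Forward direction. Suppose m ≡ 7 (mod 44); write m = 44j + 7. Since 4 ∣ 44, reducing mod 4 gives m ≡ 7 ≡ 3 (mod 4); since 11 ∣ 44, reducing mod 11 gives m ≡ 7 (mod 11).

Converse. If m ≡ 3 (mod 4) and m ≡ 7 (mod 11), then by the Chinese remainder theorem m ≡ 7 (mod 44). This is exactly m ≡ 7 (mod 44).

Both directions hold.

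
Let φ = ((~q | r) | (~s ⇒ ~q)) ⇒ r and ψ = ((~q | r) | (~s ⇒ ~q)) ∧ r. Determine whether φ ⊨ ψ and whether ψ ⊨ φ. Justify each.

(⟹) This fails. Under s = F, q = T, r = F, the left side is true but the right side is false.

(⟸) Assume the antecedent. If s is true, the antecedent forces (s = T, q = F, r = T) or (s = T, q = T, r = T), and ((~q | r) | (~s ⇒ ~q)) ⇒ r holds there. If s is false, the antecedent forces (s = F, q = F, r = T) or (s = F, q = T, r = T), and ((~q | r) | (~s ⇒ ~q)) ⇒ r holds there. Either way ((~q | r) | (~s ⇒ ~q)) ⇒ r holds.

Not equivalent: only (⇐) holds.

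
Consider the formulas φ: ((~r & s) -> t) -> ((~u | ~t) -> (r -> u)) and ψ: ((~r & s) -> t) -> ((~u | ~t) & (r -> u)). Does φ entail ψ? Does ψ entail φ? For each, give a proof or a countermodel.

Not equivalent: only (⇐) holds.

(⟸) Assume the antecedent. If r is true, the antecedent forces (t = F, u = T, r = T, s = F) or (t = F, u = T, r = T, s = T), and the consequent holds there. If r is false, the consequent reduces to true regardless of the other variables. Either way the consequent holds.

(⟹) This fails. Under t = T, u = T, r = F, s = F, the left side is true but the right side is false.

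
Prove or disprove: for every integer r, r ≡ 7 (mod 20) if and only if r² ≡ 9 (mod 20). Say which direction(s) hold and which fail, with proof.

The forward direction holds; the converse fails.

(⇒) Suppose r ≡ 7 (mod 20). Write r = 20j + 7. Then (20j + 7)² = 400j² + 280j + 49 = 20(20j² + 14j + 2) + 9, so r² ≡ 9 (mod 20).

(⇐) This fails: take r = 3. Then 3² = 9 ≡ 9 (mod 20), yet 3 ≡ 3 (mod 20), not 7.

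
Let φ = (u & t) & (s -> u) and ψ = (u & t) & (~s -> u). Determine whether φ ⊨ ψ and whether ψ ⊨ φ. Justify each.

(→) Assume the antecedent. If s is true, the antecedent forces (s = T, t = T, u = T), and (u & t) & (~s -> u) holds there. If s is false, the antecedent forces (s = F, t = T, u = T), and (u & t) & (~s -> u) holds there. Either way (u & t) & (~s -> u) holds.

(←) Assume the antecedent. If s is true, the antecedent forces (s = T, t = T, u = T), and (u & t) & (s -> u) holds there. If s is false, the antecedent forces (s = F, t = T, u = T), and (u & t) & (s -> u) holds there. Either way (u & t) & (s -> u) holds.

Both directions hold; the statement is true.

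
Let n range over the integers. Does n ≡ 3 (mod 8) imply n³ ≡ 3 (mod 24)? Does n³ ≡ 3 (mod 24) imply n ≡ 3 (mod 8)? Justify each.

(⇒) fails; (⇐) holds.

(→) This fails: take n = 11. Then 11 ≡ 3 (mod 8), but 11³ = 1331 ≡ 11 (mod 24), not 3.

(←) Conversely, the residues r modulo 24 with r³ ≡ 3 (mod 24) are exactly {3}, and each is ≡ 3 (mod 8).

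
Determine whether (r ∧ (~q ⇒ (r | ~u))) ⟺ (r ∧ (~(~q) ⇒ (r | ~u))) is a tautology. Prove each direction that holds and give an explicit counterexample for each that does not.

The biconditional holds.

(→) Assume the antecedent. If u is true, the antecedent forces (u = T, r = T, q = F) or (u = T, r = T, q = T), and r ∧ (~(~q) ⇒ (r | ~u)) holds there. If u is false, the antecedent forces (u = F, r = T, q = F) or (u = F, r = T, q = T), and r ∧ (~(~q) ⇒ (r | ~u)) holds there. Either way r ∧ (~(~q) ⇒ (r | ~u)) holds.

(←) Assume the antecedent. If u is true, the antecedent forces (u = T, r = T, q = F) or (u = T, r = T, q = T), and r ∧ (~q ⇒ (r | ~u)) holds there. If u is false, the antecedent forces (u = F, r = T, q = F) or (u = F, r = T, q = T), and r ∧ (~q ⇒ (r | ~u)) holds there. Either way r ∧ (~q ⇒ (r | ~u)) holds.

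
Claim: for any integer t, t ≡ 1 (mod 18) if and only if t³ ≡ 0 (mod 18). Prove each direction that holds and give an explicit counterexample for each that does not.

Both directions fail.

[⇒] This fails: take t = 1. Then 1 ≡ 1 (mod 18), but 1³ = 1 ≡ 1 (mod 18), not 0.

[⇐] This fails: take t = 0. Then 0³ = 0 ≡ 0 (mod 18), yet 0 ≡ 0 (mod 18), not 1.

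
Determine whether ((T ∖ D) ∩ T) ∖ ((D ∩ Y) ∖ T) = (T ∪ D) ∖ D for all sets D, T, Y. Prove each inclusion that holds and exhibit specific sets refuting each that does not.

(⊆) Let x ∈ ((T ∖ D) ∩ T) ∖ ((D ∩ Y) ∖ T). Then either x ∈ T and x ∉ D, Y; or x ∈ T ∩ Y and x ∉ D. In each case x ∈ (T ∪ D) ∖ D, so ((T ∖ D) ∩ T) ∖ ((D ∩ Y) ∖ T) ⊆ (T ∪ D) ∖ D.

(⊇) Let x ∈ (T ∪ D) ∖ D. Then either x ∈ T and x ∉ D, Y; or x ∈ T ∩ Y and x ∉ D. In each case x ∈ ((T ∖ D) ∩ T) ∖ ((D ∩ Y) ∖ T), so (T ∪ D) ∖ D ⊆ ((T ∖ D) ∩ T) ∖ ((D ∩ Y) ∖ T).

Both inclusions hold; the sets are equal.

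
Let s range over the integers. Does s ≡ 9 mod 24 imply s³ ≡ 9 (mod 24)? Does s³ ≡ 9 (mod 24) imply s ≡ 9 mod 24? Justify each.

[⇒] Suppose s ≡ 9 mod 24. Write s = 24j + 9. Then (24j + 9)³ = 13824j³ + 15552j² + 5832j + 729 = 24(576j³ + 648j² + 243j + 30) + 9, so s³ ≡ 9 (mod 24).

[⇐] Conversely, suppose s³ ≡ 9 (mod 24). The only residue r in {0, …, 23} with r³ ≡ 9 (mod 24) is r = 9, so s ≡ 9 (mod 24).

Both directions hold; the statement is true.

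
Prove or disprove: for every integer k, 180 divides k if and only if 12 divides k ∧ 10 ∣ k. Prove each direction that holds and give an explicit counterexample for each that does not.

Not equivalent: only (⇒) holds.

Forward direction. If 180 ∣ k, write k = 180q. Since 180 = 15·12, k = 12·(15q), so 12 ∣ k; and since 180 = 18·10, k = 10·(18q), so 10 ∣ k.

Converse. This fails: take k = 60. Both 12 ∣ 60 and 10 ∣ 60, yet 60 is not a multiple of 180 (since 60 = 0·180 + 60), so 180 ∤ 60.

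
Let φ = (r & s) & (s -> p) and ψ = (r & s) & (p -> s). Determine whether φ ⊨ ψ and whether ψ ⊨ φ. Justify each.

(→) Assume the antecedent. If s is true, the antecedent forces (s = T, r = T, p = T), and (r & s) & (p -> s) holds there. If s is false, the antecedent cannot hold. Either way (r & s) & (p -> s) holds.

(←) This fails. Under s = T, r = T, p = F, the left side is false but the right side is true.

(⇒) holds; (⇐) fails.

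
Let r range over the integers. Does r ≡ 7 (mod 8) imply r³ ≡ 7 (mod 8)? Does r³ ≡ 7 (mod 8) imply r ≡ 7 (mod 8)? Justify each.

(⇒) Suppose r ≡ 7 (mod 8). Write r = 8j + 7. Then (8j + 7)³ = 512j³ + 1344j² + 1176j + 343 = 8(64j³ + 168j² + 147j + 42) + 7, so r³ ≡ 7 (mod 8).

(⇐) For the converse, argue contrapositively. If r ≢ 7 (mod 8), then r is congruent to one of 0, 1, 2, 3, 4, 5, 6 modulo 8, and these give r³ ≡ 0, 1, 0, 3, 0, 5, 0 respectively — never 7.

Equivalent; both directions hold.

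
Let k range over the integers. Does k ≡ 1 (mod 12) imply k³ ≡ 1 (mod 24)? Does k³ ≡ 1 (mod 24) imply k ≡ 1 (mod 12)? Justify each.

Only the converse holds.

[⇐] The residues r modulo 24 with r³ ≡ 1 (mod 24) are exactly {1}, and each is ≡ 1 (mod 12).

[⇒] This fails: take k = 13. Then 13 ≡ 1 (mod 12), but 13³ = 2197 ≡ 13 (mod 24), not 1.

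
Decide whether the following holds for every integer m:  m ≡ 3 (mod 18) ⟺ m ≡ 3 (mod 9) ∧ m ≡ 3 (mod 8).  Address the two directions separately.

(⇒) This fails: m = 57 gives 57 ≡ 3 (mod 18) but 57 ≡ 1 (mod 8), so the conjunction on the right does not hold.

(⇐) Conversely, if m ≡ 3 (mod 9) and m ≡ 3 (mod 8), then by the Chinese remainder theorem m ≡ 3 (mod 72). Since 3 ≡ 3 (mod 18) and 18 ∣ 72, we get m ≡ 3 (mod 18).

Only the reverse direction holds.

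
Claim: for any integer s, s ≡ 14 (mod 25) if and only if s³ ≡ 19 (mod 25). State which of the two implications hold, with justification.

Equivalent; both directions hold.

[⇒] Suppose s ≡ 14 (mod 25). Write s = 25j + 14. Then (25j + 14)³ = 15625j³ + 26250j² + 14700j + 2744 = 25(625j³ + 1050j² + 588j + 109) + 19, so s³ ≡ 19 (mod 25).

[⇐] Conversely, suppose s³ ≡ 19 (mod 25). The only residue r in {0, …, 24} with r³ ≡ 19 (mod 25) is r = 14, so s ≡ 14 (mod 25).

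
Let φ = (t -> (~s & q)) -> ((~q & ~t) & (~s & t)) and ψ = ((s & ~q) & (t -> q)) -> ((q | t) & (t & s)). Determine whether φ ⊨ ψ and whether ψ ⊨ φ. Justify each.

Not equivalent: only (⇒) holds.

[⇒] Assume the antecedent. If q is true, the consequent reduces to true regardless of the other variables. If q is false, the antecedent forces (q = F, t = T, s = F) or (q = F, t = T, s = T), and the consequent holds there. Either way the consequent holds.

[⇐] This fails. Under q = F, t = F, s = F, the left side is false but the right side is true.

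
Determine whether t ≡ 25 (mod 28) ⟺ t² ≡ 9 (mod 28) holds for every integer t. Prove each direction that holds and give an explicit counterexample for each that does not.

The forward direction holds; the converse fails.

Forward direction. Suppose t ≡ 25 (mod 28). Write t = 28j + 25. Then (28j + 25)² = 784j² + 1400j + 625 = 28(28j² + 50j + 22) + 9, so t² ≡ 9 (mod 28).

Converse. This fails: take t = 3. Then 3² = 9 ≡ 9 (mod 28), yet 3 ≡ 3 (mod 28), not 25.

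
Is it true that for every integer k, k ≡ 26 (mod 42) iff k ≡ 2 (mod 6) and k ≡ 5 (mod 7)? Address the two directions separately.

The biconditional holds.

[⇐] If k ≡ 2 (mod 6) and k ≡ 5 (mod 7), then by the Chinese remainder theorem k ≡ 26 (mod 42). This is exactly k ≡ 26 (mod 42).

[⇒] Suppose k ≡ 26 (mod 42); write k = 42j + 26. Since 6 ∣ 42, reducing mod 6 gives k ≡ 26 ≡ 2 (mod 6); since 7 ∣ 42, reducing mod 7 gives k ≡ 26 ≡ 5 (mod 7).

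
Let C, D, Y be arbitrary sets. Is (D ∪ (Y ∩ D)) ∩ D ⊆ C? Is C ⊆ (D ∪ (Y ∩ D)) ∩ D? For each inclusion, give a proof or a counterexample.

(⊆) fails and (⊇) fails.

(⟹) This inclusion fails. Take C = ∅, D = {1}, Y = ∅; then 1 ∈ (D ∪ (Y ∩ D)) ∩ D but 1 ∉ C.

(⟸) This inclusion fails. Take C = {1}, D = ∅, Y = ∅; then 1 ∈ C but 1 ∉ (D ∪ (Y ∩ D)) ∩ D.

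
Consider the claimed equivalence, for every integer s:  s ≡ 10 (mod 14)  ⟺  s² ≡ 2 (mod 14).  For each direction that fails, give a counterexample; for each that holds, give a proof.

Only the forward direction holds.

(←) This fails: take s = 4. Then 4² = 16 ≡ 2 (mod 14), yet 4 ≡ 4 (mod 14), not 10.

(→) Suppose s ≡ 10 (mod 14). Write s = 14j + 10. Then (14j + 10)² = 196j² + 280j + 100 = 14(14j² + 20j + 7) + 2, so s² ≡ 2 (mod 14).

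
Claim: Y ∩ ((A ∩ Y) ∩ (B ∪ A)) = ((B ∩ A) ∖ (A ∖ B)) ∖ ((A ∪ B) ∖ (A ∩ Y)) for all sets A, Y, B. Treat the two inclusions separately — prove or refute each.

(⊆) This inclusion fails. Take A = {1}, Y = {1}, B = ∅; then 1 ∈ Y ∩ ((A ∩ Y) ∩ (B ∪ A)) but 1 ∉ ((B ∩ A) ∖ (A ∖ B)) ∖ ((A ∪ B) ∖ (A ∩ Y)).

(⊇) Let x ∈ ((B ∩ A) ∖ (A ∖ B)) ∖ ((A ∪ B) ∖ (A ∩ Y)). Then x ∈ A ∩ Y ∩ B, from which x ∈ Y ∩ ((A ∩ Y) ∩ (B ∪ A)).

(⊆) fails; (⊇) holds.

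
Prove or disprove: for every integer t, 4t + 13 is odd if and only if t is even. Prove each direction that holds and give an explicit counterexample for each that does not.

Forward direction. This fails: take t = 3. Then 4t + 13 = 25, which is odd, yet t = 3 is odd, not even.

Converse. Suppose t is even. Since 4 is even, 4t is even for every t, so 4t + 13 has the same parity as 13, which is odd. Hence 4t + 13 is odd.

Not equivalent: only (⇐) holds.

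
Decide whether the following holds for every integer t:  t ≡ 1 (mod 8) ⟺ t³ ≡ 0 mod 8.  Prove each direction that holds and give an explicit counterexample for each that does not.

Forward direction. This fails: take t = 1. Then 1 ≡ 1 (mod 8), but 1³ = 1 ≡ 1 (mod 8), not 0.

Converse. This fails: take t = 0. Then 0³ = 0 ≡ 0 (mod 8), yet 0 ≡ 0 (mod 8), not 1.

Both directions fail.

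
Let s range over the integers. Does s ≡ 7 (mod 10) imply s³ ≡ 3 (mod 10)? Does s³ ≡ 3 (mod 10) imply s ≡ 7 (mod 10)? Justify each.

(⇒) Suppose s ≡ 7 (mod 10). Write s = 10j + 7. Then (10j + 7)³ = 1000j³ + 2100j² + 1470j + 343 = 10(100j³ + 210j² + 147j + 34) + 3, so s³ ≡ 3 (mod 10).

(⇐) For the converse, argue contrapositively. If s ≢ 7 (mod 10), then s is congruent to one of 0, 1, 2, 3, 4, 5, 6, 8, 9 modulo 10, and these give s³ ≡ 0, 1, 8, 7, 4, 5, 6, 2, 9 respectively — never 3.

Both directions hold; the statement is true.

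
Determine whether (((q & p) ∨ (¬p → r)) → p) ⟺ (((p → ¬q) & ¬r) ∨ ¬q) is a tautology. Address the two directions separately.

Forward direction. This fails. Under p = T, q = T, r = F, the left side is true but the right side is false.

Converse. This fails. Under p = F, q = F, r = T, the left side is false but the right side is true.

(⇒) fails and (⇐) fails.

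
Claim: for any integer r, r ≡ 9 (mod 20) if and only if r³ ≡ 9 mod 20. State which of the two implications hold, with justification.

[⇒] Suppose r ≡ 9 (mod 20). Write r = 20j + 9. Then (20j + 9)³ = 8000j³ + 10800j² + 4860j + 729 = 20(400j³ + 540j² + 243j + 36) + 9, so r³ ≡ 9 (mod 20).

[⇐] Conversely, suppose r³ ≡ 9 (mod 20). The only residue r in {0, …, 19} with r³ ≡ 9 (mod 20) is r = 9, so r ≡ 9 (mod 20).

Both directions hold.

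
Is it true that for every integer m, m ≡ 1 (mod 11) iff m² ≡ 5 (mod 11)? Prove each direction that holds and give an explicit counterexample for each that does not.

(→) This fails: take m = 1. Then 1 ≡ 1 (mod 11), but 1² = 1 ≡ 1 (mod 11), not 5.

(←) This fails: take m = 4. Then 4² = 16 ≡ 5 (mod 11), yet 4 ≡ 4 (mod 11), not 1.

Both directions fail.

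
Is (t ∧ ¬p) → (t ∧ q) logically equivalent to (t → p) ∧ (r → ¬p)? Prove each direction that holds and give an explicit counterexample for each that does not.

Only the converse holds.

(⇒) This fails. Under p = T, r = T, t = F, q = F, the left side is true but the right side is false.

(⇐) Assume the antecedent. If t is true, the antecedent forces (p = T, r = F, t = T, q = F) or (p = T, r = F, t = T, q = T), and (t ∧ ¬p) → (t ∧ q) holds there. If t is false, (t ∧ ¬p) → (t ∧ q) reduces to true regardless of the other variables. Either way (t ∧ ¬p) → (t ∧ q) holds.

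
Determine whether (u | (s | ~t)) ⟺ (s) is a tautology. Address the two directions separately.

(⇐) Assume the antecedent. If t is true, the antecedent forces (t = T, u = F, s = T) or (t = T, u = T, s = T), and u | (s | ~t) holds there. If t is false, u | (s | ~t) reduces to true regardless of the other variables. Either way u | (s | ~t) holds.

(⇒) This fails. Under t = F, u = F, s = F, the left side is true but the right side is false.

Not equivalent: only (⇐) holds.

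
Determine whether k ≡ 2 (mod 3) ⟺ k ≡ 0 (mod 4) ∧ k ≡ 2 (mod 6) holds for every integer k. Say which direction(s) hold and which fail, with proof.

Only the reverse direction holds.

(←) If k ≡ 0 (mod 4) and k ≡ 2 (mod 6), then by the Chinese remainder theorem k ≡ 8 (mod 12). Since 8 ≡ 2 (mod 3) and 3 ∣ 12, we get k ≡ 2 (mod 3).

(→) This fails: k = 2 gives 2 ≡ 2 (mod 3) but 2 ≡ 2 (mod 4), so the conjunction on the right does not hold.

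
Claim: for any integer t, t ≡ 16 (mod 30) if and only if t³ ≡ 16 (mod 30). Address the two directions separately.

(⟸) Suppose t³ ≡ 16 (mod 30). The only residue r in {0, …, 29} with r³ ≡ 16 (mod 30) is r = 16, so t ≡ 16 (mod 30).

(⟹) Suppose t ≡ 16 (mod 30). Write t = 30j + 16. Then (30j + 16)³ = 27000j³ + 43200j² + 23040j + 4096 = 30(900j³ + 1440j² + 768j + 136) + 16, so t³ ≡ 16 (mod 30).

Both directions hold.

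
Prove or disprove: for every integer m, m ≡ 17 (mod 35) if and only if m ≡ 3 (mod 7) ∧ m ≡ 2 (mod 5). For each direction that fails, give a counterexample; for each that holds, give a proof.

The biconditional holds.

(→) Suppose m ≡ 17 (mod 35); write m = 35j + 17. Since 7 ∣ 35, reducing mod 7 gives m ≡ 17 ≡ 3 (mod 7); since 5 ∣ 35, reducing mod 5 gives m ≡ 17 ≡ 2 (mod 5).

(←) Conversely, if m ≡ 3 (mod 7) and m ≡ 2 (mod 5), then by the Chinese remainder theorem m ≡ 17 (mod 35). This is exactly m ≡ 17 (mod 35).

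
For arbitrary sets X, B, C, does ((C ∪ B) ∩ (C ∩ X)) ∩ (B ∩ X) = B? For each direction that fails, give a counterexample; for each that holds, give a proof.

Only the forward inclusion holds.

(⊇) This inclusion fails. Take X = ∅, B = {1}, C = ∅; then 1 ∈ B but 1 ∉ ((C ∪ B) ∩ (C ∩ X)) ∩ (B ∩ X).

(⊆) Let x ∈ ((C ∪ B) ∩ (C ∩ X)) ∩ (B ∩ X). Then x ∈ X ∩ B ∩ C, from which x ∈ B.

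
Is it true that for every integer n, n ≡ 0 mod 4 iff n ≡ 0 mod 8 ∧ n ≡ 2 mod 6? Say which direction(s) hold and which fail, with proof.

(⇒) This fails: n = 0 gives 0 ≡ 0 (mod 4) but 0 ≡ 0 (mod 6), so the conjunction on the right does not hold.

(⇐) Conversely, if n ≡ 0 (mod 8) and n ≡ 2 (mod 6), then by the Chinese remainder theorem n ≡ 8 (mod 24). Since 8 ≡ 0 (mod 4) and 4 ∣ 24, we get n ≡ 0 (mod 4).

Only the converse holds.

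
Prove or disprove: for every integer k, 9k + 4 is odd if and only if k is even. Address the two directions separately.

(⇒) fails and (⇐) fails.

(⇒) This fails: k = 5 gives 9k + 4 = 49, which is odd, but 5 is odd, not even.

(⇐) This also fails: k = 6 is even, but 9k + 4 = 58 is even, not odd.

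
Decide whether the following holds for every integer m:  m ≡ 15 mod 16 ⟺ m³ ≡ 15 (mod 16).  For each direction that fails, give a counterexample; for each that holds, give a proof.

Both implications hold.

(⟸) Suppose m³ ≡ 15 (mod 16). The only residue r in {0, …, 15} with r³ ≡ 15 (mod 16) is r = 15, so m ≡ 15 (mod 16).

(⟹) Suppose m ≡ 15 mod 16. Write m = 16j + 15. Then (16j + 15)³ = 4096j³ + 11520j² + 10800j + 3375 = 16(256j³ + 720j² + 675j + 210) + 15, so m³ ≡ 15 (mod 16).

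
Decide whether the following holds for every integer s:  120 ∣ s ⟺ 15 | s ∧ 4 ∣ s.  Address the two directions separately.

[⇐] This fails: take s = 60. Both 15 ∣ 60 and 4 ∣ 60, yet 60 is not a multiple of 120 (since 60 = 0·120 + 60), so 120 ∤ 60.

[⇒] If 120 ∣ s, write s = 120q. Since 120 = 8·15, s = 15·(8q), so 15 ∣ s; and since 120 = 30·4, s = 4·(30q), so 4 ∣ s.

Only the forward direction holds.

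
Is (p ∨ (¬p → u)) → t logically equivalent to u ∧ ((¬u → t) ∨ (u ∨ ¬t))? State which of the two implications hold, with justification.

Neither direction holds.

(→) This fails. Under t = F, p = F, u = F, the left side is true but the right side is false.

(←) This fails. Under t = F, p = F, u = T, the left side is false but the right side is true.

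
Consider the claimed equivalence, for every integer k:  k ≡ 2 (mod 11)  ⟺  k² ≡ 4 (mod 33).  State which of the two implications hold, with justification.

Both directions fail.

[⇒] This fails: take k = 24. Then 24 ≡ 2 (mod 11), but 24² = 576 ≡ 15 (mod 33), not 4.

[⇐] This fails: take k = 20. Then 20² = 400 ≡ 4 (mod 33), yet 20 ≡ 9 (mod 11), not 2.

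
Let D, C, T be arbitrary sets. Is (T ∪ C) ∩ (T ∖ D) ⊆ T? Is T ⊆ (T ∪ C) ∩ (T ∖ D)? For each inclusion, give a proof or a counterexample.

(⊆) holds; (⊇) fails.

(⊇) This inclusion fails. Take D = {1}, C = ∅, T = {1}; then 1 ∈ T but 1 ∉ (T ∪ C) ∩ (T ∖ D).

(⊆) Let x ∈ (T ∪ C) ∩ (T ∖ D). Then either x ∈ T and x ∉ D, C; or x ∈ C ∩ T and x ∉ D. In each case x ∈ T, so (T ∪ C) ∩ (T ∖ D) ⊆ T.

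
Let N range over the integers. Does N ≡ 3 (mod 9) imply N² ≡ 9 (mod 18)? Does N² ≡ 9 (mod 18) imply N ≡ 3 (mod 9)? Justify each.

Neither implication holds.

Forward direction. This fails: take N = 12. Then 12 ≡ 3 (mod 9), but 12² = 144 ≡ 0 (mod 18), not 9.

Converse. This fails: take N = 9. Then 9² = 81 ≡ 9 (mod 18), yet 9 ≡ 0 (mod 9), not 3.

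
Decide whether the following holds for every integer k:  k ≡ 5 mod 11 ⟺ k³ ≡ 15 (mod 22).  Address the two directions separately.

(⇒) This fails: take k = 16. Then 16 ≡ 5 (mod 11), but 16³ = 4096 ≡ 4 (mod 22), not 15.

(⇐) Conversely, the residues r modulo 22 with r³ ≡ 15 (mod 22) are exactly {5}, and each is ≡ 5 (mod 11).

Not equivalent: only (⇐) holds.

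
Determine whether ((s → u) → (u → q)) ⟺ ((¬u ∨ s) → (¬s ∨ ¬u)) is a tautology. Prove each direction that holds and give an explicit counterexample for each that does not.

(→) This fails. Under u = T, q = T, s = T, the left side is true but the right side is false.

(←) This fails. Under u = T, q = F, s = F, the left side is false but the right side is true.

Neither direction holds.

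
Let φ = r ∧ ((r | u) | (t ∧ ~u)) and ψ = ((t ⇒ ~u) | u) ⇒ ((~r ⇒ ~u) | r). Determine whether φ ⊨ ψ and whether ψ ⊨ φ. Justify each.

(⟹) Assume the antecedent. If t is true, the antecedent forces (t = T, r = T, u = F) or (t = T, r = T, u = T), and the consequent holds there. If t is false, the antecedent forces (t = F, r = T, u = F) or (t = F, r = T, u = T), and the consequent holds there. Either way the consequent holds.

(⟸) This fails. Under t = F, r = F, u = F, the left side is false but the right side is true.

Only the forward direction holds.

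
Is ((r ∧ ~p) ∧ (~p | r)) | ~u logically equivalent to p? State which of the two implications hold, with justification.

Both directions fail.

Forward direction. This fails. Under u = F, r = F, p = F, the left side is true but the right side is false.

Converse. This fails. Under u = T, r = F, p = T, the left side is false but the right side is true.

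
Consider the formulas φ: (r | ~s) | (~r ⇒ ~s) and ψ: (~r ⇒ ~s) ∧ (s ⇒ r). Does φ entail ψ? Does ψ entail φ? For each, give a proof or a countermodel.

(←) Assume the antecedent. If s is true, the antecedent forces (s = T, r = T), and (r | ~s) | (~r ⇒ ~s) holds there. If s is false, (r | ~s) | (~r ⇒ ~s) reduces to true regardless of the other variables. Either way (r | ~s) | (~r ⇒ ~s) holds.

(→) Assume the antecedent. If s is true, the antecedent forces (s = T, r = T), and (~r ⇒ ~s) ∧ (s ⇒ r) holds there. If s is false, (~r ⇒ ~s) ∧ (s ⇒ r) reduces to true regardless of the other variables. Either way (~r ⇒ ~s) ∧ (s ⇒ r) holds.

Both implications hold.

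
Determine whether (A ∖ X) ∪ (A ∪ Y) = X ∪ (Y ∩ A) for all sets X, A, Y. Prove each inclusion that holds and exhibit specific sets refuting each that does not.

(⊆) fails and (⊇) fails.

Forward inclusion. This inclusion fails. Take X = ∅, A = {1}, Y = ∅; then 1 ∈ (A ∖ X) ∪ (A ∪ Y) but 1 ∉ X ∪ (Y ∩ A).

Reverse inclusion. This inclusion fails. Take X = {1}, A = ∅, Y = ∅; then 1 ∈ X ∪ (Y ∩ A) but 1 ∉ (A ∖ X) ∪ (A ∪ Y).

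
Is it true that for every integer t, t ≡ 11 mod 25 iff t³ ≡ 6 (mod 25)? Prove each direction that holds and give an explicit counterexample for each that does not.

(⇒) Suppose t ≡ 11 mod 25. Write t = 25j + 11. Then (25j + 11)³ = 15625j³ + 20625j² + 9075j + 1331 = 25(625j³ + 825j² + 363j + 53) + 6, so t³ ≡ 6 (mod 25).

(⇐) Conversely, suppose t³ ≡ 6 (mod 25). The only residue r in {0, …, 24} with r³ ≡ 6 (mod 25) is r = 11, so t ≡ 11 (mod 25).

Both implications hold.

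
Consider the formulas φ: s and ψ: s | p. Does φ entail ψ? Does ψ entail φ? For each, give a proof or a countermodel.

The forward direction holds; the converse fails.

(⟹) Assume the antecedent. If s is true, s | p reduces to true regardless of the other variables. If s is false, the antecedent cannot hold. Either way s | p holds.

(⟸) This fails. Under s = F, p = T, the left side is false but the right side is true.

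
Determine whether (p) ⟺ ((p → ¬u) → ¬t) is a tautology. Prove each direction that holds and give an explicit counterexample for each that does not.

(⇒) This fails. Under u = F, p = T, t = T, the left side is true but the right side is false.

(⇐) This fails. Under u = F, p = F, t = F, the left side is false but the right side is true.

Both directions fail.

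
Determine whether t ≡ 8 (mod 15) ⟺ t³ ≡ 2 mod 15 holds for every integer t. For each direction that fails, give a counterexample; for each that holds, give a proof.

[⇒] Suppose t ≡ 8 (mod 15). Write t = 15j + 8. Then (15j + 8)³ = 3375j³ + 5400j² + 2880j + 512 = 15(225j³ + 360j² + 192j + 34) + 2, so t³ ≡ 2 (mod 15).

[⇐] Conversely, suppose t³ ≡ 2 (mod 15). The only residue r in {0, …, 14} with r³ ≡ 2 (mod 15) is r = 8, so t ≡ 8 (mod 15).

Both directions hold.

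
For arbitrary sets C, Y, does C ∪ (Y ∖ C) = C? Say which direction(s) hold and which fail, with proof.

Forward inclusion. This inclusion fails. Take C = ∅, Y = {1}; then 1 ∈ C ∪ (Y ∖ C) but 1 ∉ C.

Reverse inclusion. Let x ∈ C. Then either x ∈ C and x ∉ Y; or x ∈ C ∩ Y. In each case x ∈ C ∪ (Y ∖ C), so C ⊆ C ∪ (Y ∖ C).

(⊆) fails; (⊇) holds.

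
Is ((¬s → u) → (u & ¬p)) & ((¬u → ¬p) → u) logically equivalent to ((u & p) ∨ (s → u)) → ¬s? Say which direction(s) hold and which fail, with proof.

[⇒] This fails. Under u = T, p = F, s = T, the left side is true but the right side is false.

[⇐] This fails. Under u = F, p = F, s = F, the left side is false but the right side is true.

Neither implication holds.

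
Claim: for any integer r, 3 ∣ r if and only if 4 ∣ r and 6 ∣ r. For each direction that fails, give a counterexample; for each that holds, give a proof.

Only the converse holds.

[⇐] Suppose 4 ∣ r and 6 ∣ r. Any common multiple of 4 and 6 is a multiple of their lcm; here lcm(4, 6) = 4·6/gcd(4, 6) = 24/2 = 12, so 12 ∣ r. Since 3 ∣ 12, it follows that 3 ∣ r.

[⇒] This fails: take r = 3. Certainly 3 ∣ 3, but 4 ∤ 3.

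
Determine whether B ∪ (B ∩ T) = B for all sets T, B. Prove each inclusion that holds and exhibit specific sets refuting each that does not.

Forward inclusion. Let x ∈ B ∪ (B ∩ T). Then either x ∈ B and x ∉ T; or x ∈ T ∩ B. In each case x ∈ B, so B ∪ (B ∩ T) ⊆ B.

Reverse inclusion. Let x ∈ B. Then either x ∈ B and x ∉ T; or x ∈ T ∩ B. In each case x ∈ B ∪ (B ∩ T), so B ⊆ B ∪ (B ∩ T).

Both inclusions hold.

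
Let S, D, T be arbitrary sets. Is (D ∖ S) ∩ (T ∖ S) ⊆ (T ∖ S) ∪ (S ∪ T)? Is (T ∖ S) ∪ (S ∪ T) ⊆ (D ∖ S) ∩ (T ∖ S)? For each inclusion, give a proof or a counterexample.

The sets are not equal: only the forward inclusion holds.

(⊆) Let x ∈ (D ∖ S) ∩ (T ∖ S). Then x ∈ D ∩ T and x ∉ S, from which x ∈ (T ∖ S) ∪ (S ∪ T).

(⊇) This inclusion fails. Take S = {1}, D = ∅, T = ∅; then 1 ∈ (T ∖ S) ∪ (S ∪ T) but 1 ∉ (D ∖ S) ∩ (T ∖ S).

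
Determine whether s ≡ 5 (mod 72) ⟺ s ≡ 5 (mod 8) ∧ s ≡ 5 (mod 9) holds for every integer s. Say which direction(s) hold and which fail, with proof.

Equivalent; both directions hold.

(→) Suppose s ≡ 5 (mod 72); write s = 72j + 5. Since 8 ∣ 72, reducing mod 8 gives s ≡ 5 (mod 8); since 9 ∣ 72, reducing mod 9 gives s ≡ 5 (mod 9).

(←) Conversely, if s ≡ 5 (mod 8) and s ≡ 5 (mod 9), then by the Chinese remainder theorem s ≡ 5 (mod 72). This is exactly s ≡ 5 (mod 72).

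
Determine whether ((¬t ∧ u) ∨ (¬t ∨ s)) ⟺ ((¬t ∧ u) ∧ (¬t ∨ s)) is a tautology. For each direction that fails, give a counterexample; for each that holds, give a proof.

Forward direction. This fails. Under u = F, t = F, s = F, the left side is true but the right side is false.

Converse. Assume the antecedent. If u is true, the antecedent forces (u = T, t = F, s = F) or (u = T, t = F, s = T), and (¬t ∧ u) ∨ (¬t ∨ s) holds there. If u is false, the antecedent cannot hold. Either way (¬t ∧ u) ∨ (¬t ∨ s) holds.

Only the reverse direction holds.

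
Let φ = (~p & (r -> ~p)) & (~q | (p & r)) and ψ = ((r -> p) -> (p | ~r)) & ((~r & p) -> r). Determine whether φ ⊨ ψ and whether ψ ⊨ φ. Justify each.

(⇒) holds; (⇐) fails.

Converse. This fails. Under q = T, p = F, r = F, the left side is false but the right side is true.

Forward direction. Assume the antecedent. If q is true, the antecedent cannot hold. If q is false, the antecedent forces (q = F, p = F, r = F) or (q = F, p = F, r = T), and the consequent holds there. Either way the consequent holds.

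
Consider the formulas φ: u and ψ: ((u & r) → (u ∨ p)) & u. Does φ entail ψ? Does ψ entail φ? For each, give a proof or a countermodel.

(⇒) Assume the antecedent. If p is true, the antecedent forces (p = T, u = T, r = F) or (p = T, u = T, r = T), and ((u & r) → (u ∨ p)) & u holds there. If p is false, the antecedent forces (p = F, u = T, r = F) or (p = F, u = T, r = T), and ((u & r) → (u ∨ p)) & u holds there. Either way ((u & r) → (u ∨ p)) & u holds.

(⇐) Assume the antecedent. If p is true, the antecedent forces (p = T, u = T, r = F) or (p = T, u = T, r = T), and u holds there. If p is false, the antecedent forces (p = F, u = T, r = F) or (p = F, u = T, r = T), and u holds there. Either way u holds.

Both implications hold.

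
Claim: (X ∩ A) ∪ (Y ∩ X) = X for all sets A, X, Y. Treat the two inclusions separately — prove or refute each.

The sets are not equal: only the forward inclusion holds.

Forward inclusion. Let x ∈ (X ∩ A) ∪ (Y ∩ X). Then either x ∈ A ∩ X and x ∉ Y; or x ∈ X ∩ Y and x ∉ A; or x ∈ A ∩ X ∩ Y. In each case x ∈ X, so (X ∩ A) ∪ (Y ∩ X) ⊆ X.

Reverse inclusion. This inclusion fails. Take A = ∅, X = {1}, Y = ∅; then 1 ∈ X but 1 ∉ (X ∩ A) ∪ (Y ∩ X).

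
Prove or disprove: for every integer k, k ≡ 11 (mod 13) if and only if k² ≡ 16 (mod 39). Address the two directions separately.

Both directions fail.

(⟹) This fails: take k = 11. Then 11 ≡ 11 (mod 13), but 11² = 121 ≡ 4 (mod 39), not 16.

(⟸) This fails: take k = 4. Then 4² = 16 ≡ 16 (mod 39), yet 4 ≡ 4 (mod 13), not 11.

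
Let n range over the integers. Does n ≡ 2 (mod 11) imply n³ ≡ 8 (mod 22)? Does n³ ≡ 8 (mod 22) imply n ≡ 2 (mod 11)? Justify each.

Converse. The residues r modulo 22 with r³ ≡ 8 (mod 22) are exactly {2}, and each is ≡ 2 (mod 11).

Forward direction. This fails: take n = 13. Then 13 ≡ 2 (mod 11), but 13³ = 2197 ≡ 19 (mod 22), not 8.

(⇒) fails; (⇐) holds.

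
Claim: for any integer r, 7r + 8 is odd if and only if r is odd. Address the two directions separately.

Equivalent; both directions hold.

(⇒) Suppose 7r + 8 is odd. Since 7 is odd, 7r and r have the same parity, so 7r + 8 ≡ r + 8 (mod 2). As 8 is even, 7r + 8 is odd exactly when r is odd. Thus r is odd.

(⇐) Conversely, suppose r is odd; write r = 2j + 1. Then 7r + 8 = 7·(2j + 1) + 8 = 2·7j + 15, which is odd.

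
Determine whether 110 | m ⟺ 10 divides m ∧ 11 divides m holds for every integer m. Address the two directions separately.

Both directions hold; the statement is true.

[⇒] If 110 ∣ m, write m = 110q. Since 110 = 11·10, m = 10·(11q), so 10 ∣ m; and since 110 = 10·11, m = 11·(10q), so 11 ∣ m.

[⇐] Suppose 10 ∣ m and 11 ∣ m. Any common multiple of 10 and 11 is a multiple of their lcm; here gcd(10, 11) = 1, so lcm(10, 11) = 10·11 = 110, so 110 ∣ m.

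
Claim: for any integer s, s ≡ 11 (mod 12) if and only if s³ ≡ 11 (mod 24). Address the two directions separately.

(→) This fails: take s = 23. Then 23 ≡ 11 (mod 12), but 23³ = 12167 ≡ 23 (mod 24), not 11.

(←) Conversely, the residues r modulo 24 with r³ ≡ 11 (mod 24) are exactly {11}, and each is ≡ 11 (mod 12).

Only the converse holds.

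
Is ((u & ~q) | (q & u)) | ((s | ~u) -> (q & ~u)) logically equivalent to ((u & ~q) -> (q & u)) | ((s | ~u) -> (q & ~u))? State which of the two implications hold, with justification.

(⇒) fails and (⇐) fails.

[⇒] This fails. Under q = F, u = T, s = T, the left side is true but the right side is false.

[⇐] This fails. Under q = F, u = F, s = F, the left side is false but the right side is true.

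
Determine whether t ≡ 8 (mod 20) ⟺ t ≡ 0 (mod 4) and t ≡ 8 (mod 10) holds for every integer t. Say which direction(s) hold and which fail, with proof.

(⟸) If t ≡ 0 (mod 4) and t ≡ 8 (mod 10), then by the Chinese remainder theorem t ≡ 8 (mod 20). This is exactly t ≡ 8 (mod 20).

(⟹) Suppose t ≡ 8 (mod 20); write t = 20j + 8. Since 4 ∣ 20, reducing mod 4 gives t ≡ 8 ≡ 0 (mod 4); since 10 ∣ 20, reducing mod 10 gives t ≡ 8 (mod 10).

Equivalent; both directions hold.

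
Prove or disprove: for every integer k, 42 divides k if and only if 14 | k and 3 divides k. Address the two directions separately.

(⇐) Suppose 14 ∣ k and 3 ∣ k. Any common multiple of 14 and 3 is a multiple of their lcm; here gcd(14, 3) = 1, so lcm(14, 3) = 14·3 = 42, so 42 ∣ k.

(⇒) If 42 ∣ k, write k = 42q. Since 42 = 3·14, k = 14·(3q), so 14 ∣ k; and since 42 = 14·3, k = 3·(14q), so 3 ∣ k.

The biconditional holds.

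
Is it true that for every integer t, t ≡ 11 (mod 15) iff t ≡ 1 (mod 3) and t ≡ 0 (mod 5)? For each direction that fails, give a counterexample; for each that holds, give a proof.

(⟹) This fails: t = 11 gives 11 ≡ 11 (mod 15) but 11 ≡ 2 (mod 3), so the conjunction on the right does not hold.

(⟸) This fails: t = 10 satisfies both congruences on the right (10 ≡ 1 mod 3 and 10 ≡ 0 mod 5) yet 10 ≡ 10 (mod 15), not 11.

Both directions fail.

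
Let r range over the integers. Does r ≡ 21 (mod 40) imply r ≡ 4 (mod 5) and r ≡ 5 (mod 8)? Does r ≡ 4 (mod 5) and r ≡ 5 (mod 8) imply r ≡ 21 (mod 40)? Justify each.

(⇒) This fails: r = 21 gives 21 ≡ 21 (mod 40) but 21 ≡ 1 (mod 5), so the conjunction on the right does not hold.

(⇐) This fails: r = 29 satisfies both congruences on the right (29 ≡ 4 mod 5 and 29 ≡ 5 mod 8) yet 29 ≡ 29 (mod 40), not 21.

Neither implication holds.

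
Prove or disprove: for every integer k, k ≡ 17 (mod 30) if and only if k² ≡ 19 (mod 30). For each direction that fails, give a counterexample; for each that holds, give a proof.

Only the forward implication holds.

(→) Suppose k ≡ 17 (mod 30). Write k = 30j + 17. Then (30j + 17)² = 900j² + 1020j + 289 = 30(30j² + 34j + 9) + 19, so k² ≡ 19 (mod 30).

(←) This fails: take k = 7. Then 7² = 49 ≡ 19 (mod 30), yet 7 ≡ 7 (mod 30), not 17.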